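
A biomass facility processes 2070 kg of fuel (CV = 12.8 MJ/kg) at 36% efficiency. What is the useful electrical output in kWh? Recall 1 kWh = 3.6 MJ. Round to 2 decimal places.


Total energy = mass * CV = 2070 * 12.8 = 26496.0 MJ
Useful energy = total * eta = 26496.0 * 0.36 = 9538.56 MJ
Convert to kWh: 9538.56 / 3.6
Useful energy = 2649.60 kWh

2649.60


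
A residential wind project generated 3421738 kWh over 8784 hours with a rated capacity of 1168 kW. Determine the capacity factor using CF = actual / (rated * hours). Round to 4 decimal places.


Capacity factor = actual output / maximum possible output
Maximum possible = rated * hours = 1168 * 8784 = 10259712 kWh
CF = 3421738 / 10259712
CF = 0.3335

0.3335


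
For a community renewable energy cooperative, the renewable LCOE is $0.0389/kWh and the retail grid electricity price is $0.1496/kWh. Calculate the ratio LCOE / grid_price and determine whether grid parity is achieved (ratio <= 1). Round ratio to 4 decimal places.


Compare LCOE to grid price:
  LCOE = $0.0389/kWh, Grid price = $0.1496/kWh
  Ratio = LCOE / grid_price = 0.0389 / 0.1496 = 0.2600
  Grid parity achieved (ratio <= 1)? yes

0.2600


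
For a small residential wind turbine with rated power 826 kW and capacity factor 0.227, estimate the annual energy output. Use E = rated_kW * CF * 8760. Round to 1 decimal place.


Annual energy = rated_kW * capacity_factor * hours_per_year
Given: P_rated = 826 kW, CF = 0.227, hours = 8760
E = 826 * 0.227 * 8760
E = 1642517.5 kWh

1642517.5


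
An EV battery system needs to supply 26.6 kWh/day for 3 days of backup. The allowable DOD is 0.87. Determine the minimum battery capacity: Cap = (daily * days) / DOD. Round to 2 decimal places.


Total energy needed = daily * days = 26.6 * 3 = 79.8 kWh
Account for depth of discharge:
  Cap = total_energy / DOD = 79.8 / 0.87
  Cap = 91.72 kWh

91.72


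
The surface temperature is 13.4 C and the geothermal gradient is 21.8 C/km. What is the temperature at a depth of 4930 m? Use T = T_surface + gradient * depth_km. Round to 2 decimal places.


Convert depth to km: 4930 / 1000 = 4.93 km
Temperature increase = gradient * depth_km = 21.8 * 4.93 = 107.47 C
Temperature at depth = T_surface + delta_T = 13.4 + 107.47
T = 120.87 C

120.87


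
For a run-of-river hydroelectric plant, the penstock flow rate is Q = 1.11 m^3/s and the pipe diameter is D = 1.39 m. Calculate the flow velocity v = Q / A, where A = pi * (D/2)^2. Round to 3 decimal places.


Compute pipe cross-sectional area:
  A = pi * (D/2)^2 = pi * (1.39/2)^2 = 1.5175 m^2
Calculate velocity:
  v = Q / A = 1.11 / 1.5175
  v = 0.731 m/s

0.731


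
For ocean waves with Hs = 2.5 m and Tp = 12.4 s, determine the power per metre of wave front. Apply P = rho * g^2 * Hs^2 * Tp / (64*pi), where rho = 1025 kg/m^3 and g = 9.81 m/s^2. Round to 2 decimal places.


Apply wave power formula:
  g^2 = 9.81^2 = 96.2361
  Hs^2 = 2.5^2 = 6.25
  Numerator = rho * g^2 * Hs^2 * Tp = 1025 * 96.2361 * 6.25 * 12.4 = 7644755.19
  Denominator = 64 * pi = 201.0619
  P = 7644755.19 / 201.0619 = 38021.89 W/m

38021.89


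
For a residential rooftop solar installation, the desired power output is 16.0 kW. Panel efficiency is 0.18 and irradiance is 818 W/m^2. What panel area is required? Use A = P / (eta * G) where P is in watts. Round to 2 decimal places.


Convert target power to watts: P = 16.0 * 1000 = 16000.0 W
Compute denominator: eta * G = 0.18 * 818 = 147.24
Required area A = P / (eta * G) = 16000.0 / 147.24
A = 108.67 m^2

108.67


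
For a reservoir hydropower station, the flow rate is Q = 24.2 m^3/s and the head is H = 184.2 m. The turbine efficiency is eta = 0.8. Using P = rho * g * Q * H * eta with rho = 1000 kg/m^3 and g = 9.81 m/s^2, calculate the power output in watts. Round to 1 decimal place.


Apply the hydropower formula P = rho * g * Q * H * eta
rho * g = 1000 * 9.81 = 9810.0
P = 9810.0 * 24.2 * 184.2 * 0.8
P = 34983558.7 W

34983558.7


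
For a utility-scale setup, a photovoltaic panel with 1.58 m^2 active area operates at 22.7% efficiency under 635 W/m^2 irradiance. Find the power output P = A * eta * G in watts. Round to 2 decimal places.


Use the solar power formula P = A * eta * G.
Given: A = 1.58 m^2, eta = 0.227, G = 635 W/m^2
P = 1.58 * 0.227 * 635
P = 227.75 W

227.75


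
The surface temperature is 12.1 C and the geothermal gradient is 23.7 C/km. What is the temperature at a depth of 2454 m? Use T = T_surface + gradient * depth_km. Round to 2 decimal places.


Convert depth to km: 2454 / 1000 = 2.454 km
Temperature increase = gradient * depth_km = 23.7 * 2.454 = 58.16 C
Temperature at depth = T_surface + delta_T = 12.1 + 58.16
T = 70.26 C

70.26


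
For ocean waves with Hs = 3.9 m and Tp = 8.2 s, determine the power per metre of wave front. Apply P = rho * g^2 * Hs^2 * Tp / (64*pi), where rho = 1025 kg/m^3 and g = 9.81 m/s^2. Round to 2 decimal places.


Apply wave power formula:
  g^2 = 9.81^2 = 96.2361
  Hs^2 = 3.9^2 = 15.21
  Numerator = rho * g^2 * Hs^2 * Tp = 1025 * 96.2361 * 15.21 * 8.2 = 12302827.84
  Denominator = 64 * pi = 201.0619
  P = 12302827.84 / 201.0619 = 61189.25 W/m

61189.25


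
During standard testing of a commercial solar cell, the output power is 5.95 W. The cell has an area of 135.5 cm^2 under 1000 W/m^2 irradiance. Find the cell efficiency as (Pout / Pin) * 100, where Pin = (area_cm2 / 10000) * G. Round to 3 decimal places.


First compute the input power:
  Pin = area_cm2 / 10000 * G = 135.5 / 10000 * 1000 = 13.55 W
Then compute efficiency:
  Efficiency = (Pout / Pin) * 100 = (5.95 / 13.55) * 100
  Efficiency = 43.911%

43.911


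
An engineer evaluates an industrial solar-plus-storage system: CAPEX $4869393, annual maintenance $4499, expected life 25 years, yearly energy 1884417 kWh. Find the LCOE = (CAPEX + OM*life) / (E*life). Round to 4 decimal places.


Total cost = CAPEX + OM * lifetime = 4869393 + 4499 * 25 = 4869393 + 112475 = 4981868
Total generation = annual * lifetime = 1884417 * 25 = 47110425 kWh
LCOE = 4981868 / 47110425
LCOE = 0.1057 $/kWh

0.1057


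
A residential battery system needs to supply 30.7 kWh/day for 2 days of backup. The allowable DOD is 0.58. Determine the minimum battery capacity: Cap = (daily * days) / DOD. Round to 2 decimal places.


Total energy needed = daily * days = 30.7 * 2 = 61.4 kWh
Account for depth of discharge:
  Cap = total_energy / DOD = 61.4 / 0.58
  Cap = 105.86 kWh

105.86


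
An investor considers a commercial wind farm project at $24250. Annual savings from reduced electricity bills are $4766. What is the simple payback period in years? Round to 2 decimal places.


Simple payback period = initial cost / annual savings
Payback = 24250 / 4766
Payback = 5.09 years

5.09


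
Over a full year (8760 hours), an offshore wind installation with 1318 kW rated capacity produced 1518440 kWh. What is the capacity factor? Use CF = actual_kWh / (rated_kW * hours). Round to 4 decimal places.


Capacity factor = actual output / maximum possible output
Maximum possible = rated * hours = 1318 * 8760 = 11545680 kWh
CF = 1518440 / 11545680
CF = 0.1315

0.1315


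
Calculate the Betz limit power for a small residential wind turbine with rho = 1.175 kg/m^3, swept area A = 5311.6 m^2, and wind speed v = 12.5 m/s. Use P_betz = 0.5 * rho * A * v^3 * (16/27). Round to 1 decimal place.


The Betz coefficient Cp_max = 16/27 = 0.5926
v^3 = 12.5^3 = 1953.125
P_betz = 0.5 * rho * A * v^3 * Cp_max
P_betz = 0.5 * 1.175 * 5311.6 * 1953.125 * 0.5926
P_betz = 3611765.0 W

3611765.0


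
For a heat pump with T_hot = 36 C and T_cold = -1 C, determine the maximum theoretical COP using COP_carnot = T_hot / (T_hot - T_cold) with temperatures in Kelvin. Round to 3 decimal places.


Convert to Kelvin:
  T_hot = 36 + 273.15 = 309.15 K
  T_cold = -1 + 273.15 = 272.15 K
Apply Carnot COP formula:
  COP = T_hot_K / (T_hot_K - T_cold_K) = 309.15 / 37.0
  COP = 8.355

8.355


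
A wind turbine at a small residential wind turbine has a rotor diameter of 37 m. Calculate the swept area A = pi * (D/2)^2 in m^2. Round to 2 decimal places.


Compute the rotor radius:
  r = D / 2 = 37 / 2 = 18.5 m
Calculate swept area:
  A = pi * r^2 = pi * 18.5^2
  A = 1075.21 m^2

1075.21


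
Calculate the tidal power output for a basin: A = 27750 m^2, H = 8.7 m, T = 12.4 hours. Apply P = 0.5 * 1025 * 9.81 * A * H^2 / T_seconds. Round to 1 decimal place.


Convert period to seconds: T = 12.4 * 3600 = 44640.0 s
H^2 = 8.7^2 = 75.69
P = 0.5 * rho * g * A * H^2 / T
P = 0.5 * 1025 * 9.81 * 27750 * 75.69 / 44640.0
P = 236559.4 W

236559.4


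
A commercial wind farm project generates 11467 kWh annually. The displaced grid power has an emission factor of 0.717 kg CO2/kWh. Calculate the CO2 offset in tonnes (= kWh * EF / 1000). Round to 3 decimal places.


CO2 offset in kg = generation * emission_factor
CO2 offset = 11467 * 0.717 = 8221.84 kg
Convert to tonnes:
  CO2 offset = 8221.84 / 1000 = 8.222 tonnes

8.222


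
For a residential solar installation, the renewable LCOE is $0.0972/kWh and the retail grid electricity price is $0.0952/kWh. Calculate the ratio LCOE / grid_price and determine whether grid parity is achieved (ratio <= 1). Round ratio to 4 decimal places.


Compare LCOE to grid price:
  LCOE = $0.0972/kWh, Grid price = $0.0952/kWh
  Ratio = LCOE / grid_price = 0.0972 / 0.0952 = 1.0210
  Grid parity achieved (ratio <= 1)? no

1.0210


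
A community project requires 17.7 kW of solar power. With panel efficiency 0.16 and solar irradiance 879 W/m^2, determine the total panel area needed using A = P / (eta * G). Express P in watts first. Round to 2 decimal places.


Convert target power to watts: P = 17.7 * 1000 = 17700.0 W
Compute denominator: eta * G = 0.16 * 879 = 140.64
Required area A = P / (eta * G) = 17700.0 / 140.64
A = 125.85 m^2

125.85


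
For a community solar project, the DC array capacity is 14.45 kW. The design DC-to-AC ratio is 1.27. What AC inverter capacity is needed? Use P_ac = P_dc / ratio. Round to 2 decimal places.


The inverter AC capacity is determined by the DC/AC ratio.
Given: P_dc = 14.45 kW, DC/AC ratio = 1.27
P_ac = P_dc / ratio = 14.45 / 1.27
P_ac = 11.38 kW

11.38


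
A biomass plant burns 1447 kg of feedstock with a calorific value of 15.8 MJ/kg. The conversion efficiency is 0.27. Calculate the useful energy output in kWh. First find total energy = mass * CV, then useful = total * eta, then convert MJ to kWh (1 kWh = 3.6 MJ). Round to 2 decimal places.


Total energy = mass * CV = 1447 * 15.8 = 22862.6 MJ
Useful energy = total * eta = 22862.6 * 0.27 = 6172.9 MJ
Convert to kWh: 6172.9 / 3.6
Useful energy = 1714.70 kWh

1714.70


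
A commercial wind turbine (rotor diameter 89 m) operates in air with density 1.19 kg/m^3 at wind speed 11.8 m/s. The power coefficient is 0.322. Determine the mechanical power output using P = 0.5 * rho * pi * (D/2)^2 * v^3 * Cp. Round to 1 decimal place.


Step 1 -- Compute swept area:
  A = pi * (D/2)^2 = pi * (89/2)^2 = 6221.14 m^2
Step 2 -- Apply wind power equation:
  P = 0.5 * rho * A * v^3 * Cp
  v^3 = 11.8^3 = 1643.032
  P = 0.5 * 1.19 * 6221.14 * 1643.032 * 0.322
  P = 1958343.0 W

1958343.0


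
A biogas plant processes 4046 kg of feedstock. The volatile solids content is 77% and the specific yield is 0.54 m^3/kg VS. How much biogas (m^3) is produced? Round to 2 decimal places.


Compute volatile solids:
  VS = mass * VS_fraction = 4046 * 0.77 = 3115.42 kg
Calculate biogas volume:
  Biogas = VS * specific_yield = 3115.42 * 0.54
  Biogas = 1682.33 m^3

1682.33


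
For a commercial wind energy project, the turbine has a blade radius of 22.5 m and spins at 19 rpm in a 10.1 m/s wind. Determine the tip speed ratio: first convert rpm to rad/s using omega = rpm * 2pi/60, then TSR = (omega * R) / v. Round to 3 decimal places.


Convert rotational speed to rad/s:
  omega = 19 * 2 * pi / 60 = 1.9897 rad/s
Compute tip speed:
  v_tip = omega * R = 1.9897 * 22.5 = 44.768 m/s
Tip speed ratio:
  TSR = v_tip / v_wind = 44.768 / 10.1 = 4.432

4.432


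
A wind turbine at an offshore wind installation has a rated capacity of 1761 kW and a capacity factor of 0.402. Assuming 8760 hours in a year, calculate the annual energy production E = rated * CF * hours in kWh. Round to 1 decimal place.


Annual energy = rated_kW * capacity_factor * hours_per_year
Given: P_rated = 1761 kW, CF = 0.402, hours = 8760
E = 1761 * 0.402 * 8760
E = 6201396.7 kWh

6201396.7


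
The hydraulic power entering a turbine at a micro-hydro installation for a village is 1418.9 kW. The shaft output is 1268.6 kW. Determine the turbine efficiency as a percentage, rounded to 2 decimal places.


Turbine efficiency = (output power / input power) * 100
eta = (1268.6 / 1418.9) * 100
eta = 89.41%

89.41


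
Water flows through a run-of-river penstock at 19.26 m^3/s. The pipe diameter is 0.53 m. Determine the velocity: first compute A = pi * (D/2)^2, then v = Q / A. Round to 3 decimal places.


Compute pipe cross-sectional area:
  A = pi * (D/2)^2 = pi * (0.53/2)^2 = 0.2206 m^2
Calculate velocity:
  v = Q / A = 19.26 / 0.2206
  v = 87.300 m/s

87.300


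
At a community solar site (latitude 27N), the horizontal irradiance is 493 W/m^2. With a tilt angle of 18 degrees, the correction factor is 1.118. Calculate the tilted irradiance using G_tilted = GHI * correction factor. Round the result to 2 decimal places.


Identify the given values:
  GHI = 493 W/m^2, tilt correction factor = 1.118
Apply the formula G_tilted = GHI * factor:
  G_tilted = 493 * 1.118
  G_tilted = 551.17 W/m^2

551.17


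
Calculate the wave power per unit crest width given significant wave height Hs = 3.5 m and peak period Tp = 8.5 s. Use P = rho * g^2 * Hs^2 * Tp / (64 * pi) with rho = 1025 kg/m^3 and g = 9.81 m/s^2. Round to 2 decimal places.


Apply wave power formula:
  g^2 = 9.81^2 = 96.2361
  Hs^2 = 3.5^2 = 12.25
  Numerator = rho * g^2 * Hs^2 * Tp = 1025 * 96.2361 * 12.25 * 8.5 = 10271098.51
  Denominator = 64 * pi = 201.0619
  P = 10271098.51 / 201.0619 = 51084.25 W/m

51084.25


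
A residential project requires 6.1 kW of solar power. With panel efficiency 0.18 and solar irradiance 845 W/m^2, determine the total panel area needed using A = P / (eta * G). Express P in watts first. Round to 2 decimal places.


Convert target power to watts: P = 6.1 * 1000 = 6100.0 W
Compute denominator: eta * G = 0.18 * 845 = 152.1
Required area A = P / (eta * G) = 6100.0 / 152.1
A = 40.11 m^2

40.11


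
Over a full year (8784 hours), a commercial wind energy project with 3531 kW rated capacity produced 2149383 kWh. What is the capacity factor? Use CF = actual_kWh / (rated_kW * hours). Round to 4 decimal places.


Capacity factor = actual output / maximum possible output
Maximum possible = rated * hours = 3531 * 8784 = 31016304 kWh
CF = 2149383 / 31016304
CF = 0.0693

0.0693


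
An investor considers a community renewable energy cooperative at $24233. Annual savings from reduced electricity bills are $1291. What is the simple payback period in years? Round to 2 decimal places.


Simple payback period = initial cost / annual savings
Payback = 24233 / 1291
Payback = 18.77 years

18.77


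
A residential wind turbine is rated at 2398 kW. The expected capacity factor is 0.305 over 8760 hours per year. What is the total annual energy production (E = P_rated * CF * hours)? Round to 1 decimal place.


Annual energy = rated_kW * capacity_factor * hours_per_year
Given: P_rated = 2398 kW, CF = 0.305, hours = 8760
E = 2398 * 0.305 * 8760
E = 6406976.4 kWh

6406976.4


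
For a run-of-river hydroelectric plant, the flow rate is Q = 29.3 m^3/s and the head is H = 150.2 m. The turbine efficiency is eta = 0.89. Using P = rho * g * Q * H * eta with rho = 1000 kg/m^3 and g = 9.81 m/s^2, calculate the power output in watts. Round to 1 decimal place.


Apply the hydropower formula P = rho * g * Q * H * eta
rho * g = 1000 * 9.81 = 9810.0
P = 9810.0 * 29.3 * 150.2 * 0.89
P = 38423468.6 W

38423468.6


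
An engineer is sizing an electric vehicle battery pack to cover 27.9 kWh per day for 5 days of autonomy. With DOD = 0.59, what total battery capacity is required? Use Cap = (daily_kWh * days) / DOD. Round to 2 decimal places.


Total energy needed = daily * days = 27.9 * 5 = 139.5 kWh
Account for depth of discharge:
  Cap = total_energy / DOD = 139.5 / 0.59
  Cap = 236.44 kWh

236.44


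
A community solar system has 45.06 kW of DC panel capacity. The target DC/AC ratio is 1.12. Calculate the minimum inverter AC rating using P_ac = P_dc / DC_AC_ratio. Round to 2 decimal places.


The inverter AC capacity is determined by the DC/AC ratio.
Given: P_dc = 45.06 kW, DC/AC ratio = 1.12
P_ac = P_dc / ratio = 45.06 / 1.12
P_ac = 40.23 kW

40.23


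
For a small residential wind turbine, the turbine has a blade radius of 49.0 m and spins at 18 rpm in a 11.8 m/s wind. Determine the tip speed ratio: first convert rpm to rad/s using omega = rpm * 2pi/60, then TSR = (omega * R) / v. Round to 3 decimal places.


Convert rotational speed to rad/s:
  omega = 18 * 2 * pi / 60 = 1.885 rad/s
Compute tip speed:
  v_tip = omega * R = 1.885 * 49.0 = 92.363 m/s
Tip speed ratio:
  TSR = v_tip / v_wind = 92.363 / 11.8 = 7.827

7.827


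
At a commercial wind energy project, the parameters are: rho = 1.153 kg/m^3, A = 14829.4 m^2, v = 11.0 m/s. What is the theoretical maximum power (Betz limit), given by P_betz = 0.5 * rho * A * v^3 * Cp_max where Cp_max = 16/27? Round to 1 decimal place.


The Betz coefficient Cp_max = 16/27 = 0.5926
v^3 = 11.0^3 = 1331.0
P_betz = 0.5 * rho * A * v^3 * Cp_max
P_betz = 0.5 * 1.153 * 14829.4 * 1331.0 * 0.5926
P_betz = 6743062.2 W

6743062.2


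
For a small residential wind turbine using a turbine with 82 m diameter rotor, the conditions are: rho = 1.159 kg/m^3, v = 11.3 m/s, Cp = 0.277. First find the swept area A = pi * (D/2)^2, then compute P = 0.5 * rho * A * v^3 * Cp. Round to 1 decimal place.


Step 1 -- Compute swept area:
  A = pi * (D/2)^2 = pi * (82/2)^2 = 5281.02 m^2
Step 2 -- Apply wind power equation:
  P = 0.5 * rho * A * v^3 * Cp
  v^3 = 11.3^3 = 1442.897
  P = 0.5 * 1.159 * 5281.02 * 1442.897 * 0.277
  P = 1223168.0 W

1223168.0


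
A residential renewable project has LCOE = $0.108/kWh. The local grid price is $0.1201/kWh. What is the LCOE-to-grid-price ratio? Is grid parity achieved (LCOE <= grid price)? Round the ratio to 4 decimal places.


Compare LCOE to grid price:
  LCOE = $0.108/kWh, Grid price = $0.1201/kWh
  Ratio = LCOE / grid_price = 0.108 / 0.1201 = 0.8993
  Grid parity achieved (ratio <= 1)? yes

0.8993


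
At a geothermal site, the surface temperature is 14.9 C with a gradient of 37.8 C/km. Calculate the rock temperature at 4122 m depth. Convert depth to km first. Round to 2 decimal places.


Convert depth to km: 4122 / 1000 = 4.122 km
Temperature increase = gradient * depth_km = 37.8 * 4.122 = 155.81 C
Temperature at depth = T_surface + delta_T = 14.9 + 155.81
T = 170.71 C

170.71


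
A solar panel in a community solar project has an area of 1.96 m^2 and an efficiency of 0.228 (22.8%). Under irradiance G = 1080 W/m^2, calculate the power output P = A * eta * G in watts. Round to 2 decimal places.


Use the solar power formula P = A * eta * G.
Given: A = 1.96 m^2, eta = 0.228, G = 1080 W/m^2
P = 1.96 * 0.228 * 1080
P = 482.63 W

482.63


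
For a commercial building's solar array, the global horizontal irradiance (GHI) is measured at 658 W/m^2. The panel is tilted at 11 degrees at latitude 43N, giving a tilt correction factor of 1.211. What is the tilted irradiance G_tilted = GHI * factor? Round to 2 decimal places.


Identify the given values:
  GHI = 658 W/m^2, tilt correction factor = 1.211
Apply the formula G_tilted = GHI * factor:
  G_tilted = 658 * 1.211
  G_tilted = 796.84 W/m^2

796.84


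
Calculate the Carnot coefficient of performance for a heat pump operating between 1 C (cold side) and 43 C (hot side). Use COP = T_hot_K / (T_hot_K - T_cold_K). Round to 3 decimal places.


Convert to Kelvin:
  T_hot = 43 + 273.15 = 316.15 K
  T_cold = 1 + 273.15 = 274.15 K
Apply Carnot COP formula:
  COP = T_hot_K / (T_hot_K - T_cold_K) = 316.15 / 42.0
  COP = 7.527

7.527


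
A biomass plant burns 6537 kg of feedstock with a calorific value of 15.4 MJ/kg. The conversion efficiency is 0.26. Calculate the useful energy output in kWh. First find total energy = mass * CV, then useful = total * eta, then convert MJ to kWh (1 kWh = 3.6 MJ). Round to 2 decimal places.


Total energy = mass * CV = 6537 * 15.4 = 100669.8 MJ
Useful energy = total * eta = 100669.8 * 0.26 = 26174.15 MJ
Convert to kWh: 26174.15 / 3.6
Useful energy = 7270.60 kWh

7270.60


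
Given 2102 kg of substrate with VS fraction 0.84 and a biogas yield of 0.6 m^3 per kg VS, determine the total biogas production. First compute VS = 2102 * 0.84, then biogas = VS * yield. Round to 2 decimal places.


Compute volatile solids:
  VS = mass * VS_fraction = 2102 * 0.84 = 1765.68 kg
Calculate biogas volume:
  Biogas = VS * specific_yield = 1765.68 * 0.6
  Biogas = 1059.41 m^3

1059.41


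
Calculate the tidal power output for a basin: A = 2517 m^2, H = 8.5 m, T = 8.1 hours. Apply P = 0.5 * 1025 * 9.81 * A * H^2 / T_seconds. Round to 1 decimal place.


Convert period to seconds: T = 8.1 * 3600 = 29160.0 s
H^2 = 8.5^2 = 72.25
P = 0.5 * rho * g * A * H^2 / T
P = 0.5 * 1025 * 9.81 * 2517 * 72.25 / 29160.0
P = 31354.3 W

31354.3


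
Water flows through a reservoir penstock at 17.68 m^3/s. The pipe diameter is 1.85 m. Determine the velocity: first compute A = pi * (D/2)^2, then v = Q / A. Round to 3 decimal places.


Compute pipe cross-sectional area:
  A = pi * (D/2)^2 = pi * (1.85/2)^2 = 2.688 m^2
Calculate velocity:
  v = Q / A = 17.68 / 2.688
  v = 6.577 m/s

6.577


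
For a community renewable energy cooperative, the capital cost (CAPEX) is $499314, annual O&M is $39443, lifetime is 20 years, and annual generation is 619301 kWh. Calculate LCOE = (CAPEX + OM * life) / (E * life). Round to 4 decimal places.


Total cost = CAPEX + OM * lifetime = 499314 + 39443 * 20 = 499314 + 788860 = 1288174
Total generation = annual * lifetime = 619301 * 20 = 12386020 kWh
LCOE = 1288174 / 12386020
LCOE = 0.1040 $/kWh

0.1040


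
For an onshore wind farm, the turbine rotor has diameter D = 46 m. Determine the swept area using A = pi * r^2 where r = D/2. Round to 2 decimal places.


Compute the rotor radius:
  r = D / 2 = 46 / 2 = 23.0 m
Calculate swept area:
  A = pi * r^2 = pi * 23.0^2
  A = 1661.90 m^2

1661.90


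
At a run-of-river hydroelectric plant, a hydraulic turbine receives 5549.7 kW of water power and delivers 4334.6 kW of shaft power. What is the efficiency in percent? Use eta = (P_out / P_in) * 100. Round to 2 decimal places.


Turbine efficiency = (output power / input power) * 100
eta = (4334.6 / 5549.7) * 100
eta = 78.11%

78.11


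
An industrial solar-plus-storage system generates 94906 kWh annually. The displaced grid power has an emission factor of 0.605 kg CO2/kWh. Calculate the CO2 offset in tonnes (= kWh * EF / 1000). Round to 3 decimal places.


CO2 offset in kg = generation * emission_factor
CO2 offset = 94906 * 0.605 = 57418.13 kg
Convert to tonnes:
  CO2 offset = 57418.13 / 1000 = 57.418 tonnes

57.418


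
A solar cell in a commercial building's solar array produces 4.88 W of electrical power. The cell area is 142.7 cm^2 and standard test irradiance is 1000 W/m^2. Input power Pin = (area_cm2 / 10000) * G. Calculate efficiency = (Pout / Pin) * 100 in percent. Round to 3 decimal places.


First compute the input power:
  Pin = area_cm2 / 10000 * G = 142.7 / 10000 * 1000 = 14.27 W
Then compute efficiency:
  Efficiency = (Pout / Pin) * 100 = (4.88 / 14.27) * 100
  Efficiency = 34.198%

34.198


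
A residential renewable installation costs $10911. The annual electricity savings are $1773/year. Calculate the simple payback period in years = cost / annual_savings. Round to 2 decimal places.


Simple payback period = initial cost / annual savings
Payback = 10911 / 1773
Payback = 6.15 years

6.15


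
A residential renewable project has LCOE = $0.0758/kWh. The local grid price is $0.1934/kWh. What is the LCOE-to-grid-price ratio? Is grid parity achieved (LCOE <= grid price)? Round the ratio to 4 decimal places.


Compare LCOE to grid price:
  LCOE = $0.0758/kWh, Grid price = $0.1934/kWh
  Ratio = LCOE / grid_price = 0.0758 / 0.1934 = 0.3919
  Grid parity achieved (ratio <= 1)? yes

0.3919


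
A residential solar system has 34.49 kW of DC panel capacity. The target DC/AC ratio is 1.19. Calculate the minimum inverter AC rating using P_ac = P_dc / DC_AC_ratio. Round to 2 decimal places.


The inverter AC capacity is determined by the DC/AC ratio.
Given: P_dc = 34.49 kW, DC/AC ratio = 1.19
P_ac = P_dc / ratio = 34.49 / 1.19
P_ac = 28.98 kW

28.98


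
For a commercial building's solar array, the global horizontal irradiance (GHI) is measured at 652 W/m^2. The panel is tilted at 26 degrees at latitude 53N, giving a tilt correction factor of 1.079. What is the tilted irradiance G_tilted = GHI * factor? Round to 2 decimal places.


Identify the given values:
  GHI = 652 W/m^2, tilt correction factor = 1.079
Apply the formula G_tilted = GHI * factor:
  G_tilted = 652 * 1.079
  G_tilted = 703.51 W/m^2

703.51


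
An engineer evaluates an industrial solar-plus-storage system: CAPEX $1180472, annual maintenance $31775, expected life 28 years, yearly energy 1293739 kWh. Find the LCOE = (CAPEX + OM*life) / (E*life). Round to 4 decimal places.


Total cost = CAPEX + OM * lifetime = 1180472 + 31775 * 28 = 1180472 + 889700 = 2070172
Total generation = annual * lifetime = 1293739 * 28 = 36224692 kWh
LCOE = 2070172 / 36224692
LCOE = 0.0571 $/kWh

0.0571


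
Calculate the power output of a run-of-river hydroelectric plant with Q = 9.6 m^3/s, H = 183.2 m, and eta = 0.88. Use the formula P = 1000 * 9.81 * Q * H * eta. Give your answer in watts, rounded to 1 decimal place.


Apply the hydropower formula P = rho * g * Q * H * eta
rho * g = 1000 * 9.81 = 9810.0
P = 9810.0 * 9.6 * 183.2 * 0.88
P = 15182678.0 W

15182678.0


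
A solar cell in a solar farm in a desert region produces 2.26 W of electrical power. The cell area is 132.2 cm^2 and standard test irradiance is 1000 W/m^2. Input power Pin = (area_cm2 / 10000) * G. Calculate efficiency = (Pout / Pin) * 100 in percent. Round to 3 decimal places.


First compute the input power:
  Pin = area_cm2 / 10000 * G = 132.2 / 10000 * 1000 = 13.22 W
Then compute efficiency:
  Efficiency = (Pout / Pin) * 100 = (2.26 / 13.22) * 100
  Efficiency = 17.095%

17.095


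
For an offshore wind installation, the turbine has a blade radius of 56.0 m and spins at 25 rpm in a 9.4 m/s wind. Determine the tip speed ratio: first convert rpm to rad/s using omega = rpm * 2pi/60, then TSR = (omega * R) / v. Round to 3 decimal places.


Convert rotational speed to rad/s:
  omega = 25 * 2 * pi / 60 = 2.618 rad/s
Compute tip speed:
  v_tip = omega * R = 2.618 * 56.0 = 146.608 m/s
Tip speed ratio:
  TSR = v_tip / v_wind = 146.608 / 9.4 = 15.597

15.597


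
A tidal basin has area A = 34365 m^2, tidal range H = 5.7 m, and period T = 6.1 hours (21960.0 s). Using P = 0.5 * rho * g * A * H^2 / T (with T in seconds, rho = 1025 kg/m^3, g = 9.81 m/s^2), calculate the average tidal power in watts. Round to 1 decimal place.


Convert period to seconds: T = 6.1 * 3600 = 21960.0 s
H^2 = 5.7^2 = 32.49
P = 0.5 * rho * g * A * H^2 / T
P = 0.5 * 1025 * 9.81 * 34365 * 32.49 / 21960.0
P = 255621.0 W

255621.0


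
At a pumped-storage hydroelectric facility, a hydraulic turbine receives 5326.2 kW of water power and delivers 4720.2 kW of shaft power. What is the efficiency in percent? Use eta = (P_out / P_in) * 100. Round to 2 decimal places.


Turbine efficiency = (output power / input power) * 100
eta = (4720.2 / 5326.2) * 100
eta = 88.62%

88.62


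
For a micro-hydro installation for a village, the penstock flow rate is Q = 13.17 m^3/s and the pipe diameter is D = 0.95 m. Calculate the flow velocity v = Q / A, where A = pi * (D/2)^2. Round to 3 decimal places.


Compute pipe cross-sectional area:
  A = pi * (D/2)^2 = pi * (0.95/2)^2 = 0.7088 m^2
Calculate velocity:
  v = Q / A = 13.17 / 0.7088
  v = 18.580 m/s

18.580


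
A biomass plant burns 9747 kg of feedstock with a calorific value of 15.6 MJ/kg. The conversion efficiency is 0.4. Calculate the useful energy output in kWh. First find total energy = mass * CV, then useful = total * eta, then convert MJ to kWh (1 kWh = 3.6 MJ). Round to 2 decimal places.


Total energy = mass * CV = 9747 * 15.6 = 152053.2 MJ
Useful energy = total * eta = 152053.2 * 0.4 = 60821.28 MJ
Convert to kWh: 60821.28 / 3.6
Useful energy = 16894.80 kWh

16894.80


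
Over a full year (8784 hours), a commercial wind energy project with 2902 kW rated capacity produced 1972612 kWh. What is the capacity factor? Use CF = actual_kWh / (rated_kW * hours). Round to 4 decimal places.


Capacity factor = actual output / maximum possible output
Maximum possible = rated * hours = 2902 * 8784 = 25491168 kWh
CF = 1972612 / 25491168
CF = 0.0774

0.0774


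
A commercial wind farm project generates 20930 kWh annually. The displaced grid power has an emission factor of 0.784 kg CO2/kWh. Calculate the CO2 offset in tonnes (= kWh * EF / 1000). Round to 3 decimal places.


CO2 offset in kg = generation * emission_factor
CO2 offset = 20930 * 0.784 = 16409.12 kg
Convert to tonnes:
  CO2 offset = 16409.12 / 1000 = 16.409 tonnes

16.409


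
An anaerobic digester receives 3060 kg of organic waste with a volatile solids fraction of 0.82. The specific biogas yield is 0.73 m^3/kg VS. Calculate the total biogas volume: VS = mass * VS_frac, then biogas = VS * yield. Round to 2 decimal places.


Compute volatile solids:
  VS = mass * VS_fraction = 3060 * 0.82 = 2509.2 kg
Calculate biogas volume:
  Biogas = VS * specific_yield = 2509.2 * 0.73
  Biogas = 1831.72 m^3

1831.72


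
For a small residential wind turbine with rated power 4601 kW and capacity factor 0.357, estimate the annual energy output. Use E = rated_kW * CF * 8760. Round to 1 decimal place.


Annual energy = rated_kW * capacity_factor * hours_per_year
Given: P_rated = 4601 kW, CF = 0.357, hours = 8760
E = 4601 * 0.357 * 8760
E = 14388799.3 kWh

14388799.3


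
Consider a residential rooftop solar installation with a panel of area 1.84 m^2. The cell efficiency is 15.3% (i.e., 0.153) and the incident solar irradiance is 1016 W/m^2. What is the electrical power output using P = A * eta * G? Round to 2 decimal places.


Use the solar power formula P = A * eta * G.
Given: A = 1.84 m^2, eta = 0.153, G = 1016 W/m^2
P = 1.84 * 0.153 * 1016
P = 286.02 W

286.02


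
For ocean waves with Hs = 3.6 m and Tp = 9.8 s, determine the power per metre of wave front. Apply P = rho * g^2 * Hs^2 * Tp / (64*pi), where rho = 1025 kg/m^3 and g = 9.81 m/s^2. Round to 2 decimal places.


Apply wave power formula:
  g^2 = 9.81^2 = 96.2361
  Hs^2 = 3.6^2 = 12.96
  Numerator = rho * g^2 * Hs^2 * Tp = 1025 * 96.2361 * 12.96 * 9.8 = 12528323.45
  Denominator = 64 * pi = 201.0619
  P = 12528323.45 / 201.0619 = 62310.77 W/m

62310.77


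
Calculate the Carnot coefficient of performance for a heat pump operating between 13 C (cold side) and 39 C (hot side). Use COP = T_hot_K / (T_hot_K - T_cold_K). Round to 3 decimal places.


Convert to Kelvin:
  T_hot = 39 + 273.15 = 312.15 K
  T_cold = 13 + 273.15 = 286.15 K
Apply Carnot COP formula:
  COP = T_hot_K / (T_hot_K - T_cold_K) = 312.15 / 26.0
  COP = 12.006

12.006


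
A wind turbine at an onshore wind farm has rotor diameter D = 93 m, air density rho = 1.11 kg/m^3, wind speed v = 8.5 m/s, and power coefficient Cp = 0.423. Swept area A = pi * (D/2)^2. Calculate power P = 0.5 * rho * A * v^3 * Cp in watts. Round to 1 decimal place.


Step 1 -- Compute swept area:
  A = pi * (D/2)^2 = pi * (93/2)^2 = 6792.91 m^2
Step 2 -- Apply wind power equation:
  P = 0.5 * rho * A * v^3 * Cp
  v^3 = 8.5^3 = 614.125
  P = 0.5 * 1.11 * 6792.91 * 614.125 * 0.423
  P = 979368.0 W

979368.0


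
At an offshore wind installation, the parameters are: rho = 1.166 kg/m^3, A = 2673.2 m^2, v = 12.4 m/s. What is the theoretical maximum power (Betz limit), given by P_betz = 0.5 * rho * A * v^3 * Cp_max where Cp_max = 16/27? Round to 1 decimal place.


The Betz coefficient Cp_max = 16/27 = 0.5926
v^3 = 12.4^3 = 1906.624
P_betz = 0.5 * rho * A * v^3 * Cp_max
P_betz = 0.5 * 1.166 * 2673.2 * 1906.624 * 0.5926
P_betz = 1760845.6 W

1760845.6


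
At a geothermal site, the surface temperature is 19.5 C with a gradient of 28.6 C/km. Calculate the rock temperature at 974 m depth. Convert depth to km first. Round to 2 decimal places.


Convert depth to km: 974 / 1000 = 0.974 km
Temperature increase = gradient * depth_km = 28.6 * 0.974 = 27.86 C
Temperature at depth = T_surface + delta_T = 19.5 + 27.86
T = 47.36 C

47.36


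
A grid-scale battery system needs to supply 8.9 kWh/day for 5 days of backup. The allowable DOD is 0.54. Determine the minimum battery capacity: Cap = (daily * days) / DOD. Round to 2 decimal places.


Total energy needed = daily * days = 8.9 * 5 = 44.5 kWh
Account for depth of discharge:
  Cap = total_energy / DOD = 44.5 / 0.54
  Cap = 82.41 kWh

82.41


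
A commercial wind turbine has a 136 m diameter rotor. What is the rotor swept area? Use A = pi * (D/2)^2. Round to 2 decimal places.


Compute the rotor radius:
  r = D / 2 = 136 / 2 = 68.0 m
Calculate swept area:
  A = pi * r^2 = pi * 68.0^2
  A = 14526.72 m^2

14526.72


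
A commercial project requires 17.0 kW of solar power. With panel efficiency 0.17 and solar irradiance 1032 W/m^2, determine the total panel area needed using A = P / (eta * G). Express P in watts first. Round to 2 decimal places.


Convert target power to watts: P = 17.0 * 1000 = 17000.0 W
Compute denominator: eta * G = 0.17 * 1032 = 175.44
Required area A = P / (eta * G) = 17000.0 / 175.44
A = 96.90 m^2

96.90


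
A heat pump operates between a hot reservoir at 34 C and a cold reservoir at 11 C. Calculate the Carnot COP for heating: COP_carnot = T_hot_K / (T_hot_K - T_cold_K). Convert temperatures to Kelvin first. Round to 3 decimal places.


Convert to Kelvin:
  T_hot = 34 + 273.15 = 307.15 K
  T_cold = 11 + 273.15 = 284.15 K
Apply Carnot COP formula:
  COP = T_hot_K / (T_hot_K - T_cold_K) = 307.15 / 23.0
  COP = 13.354

13.354


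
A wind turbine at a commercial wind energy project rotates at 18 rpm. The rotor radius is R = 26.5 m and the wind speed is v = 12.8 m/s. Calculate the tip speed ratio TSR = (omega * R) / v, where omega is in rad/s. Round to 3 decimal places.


Convert rotational speed to rad/s:
  omega = 18 * 2 * pi / 60 = 1.885 rad/s
Compute tip speed:
  v_tip = omega * R = 1.885 * 26.5 = 49.951 m/s
Tip speed ratio:
  TSR = v_tip / v_wind = 49.951 / 12.8 = 3.902

3.902


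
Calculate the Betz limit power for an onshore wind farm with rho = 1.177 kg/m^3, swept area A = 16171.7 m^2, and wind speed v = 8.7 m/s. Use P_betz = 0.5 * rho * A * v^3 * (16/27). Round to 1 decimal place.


The Betz coefficient Cp_max = 16/27 = 0.5926
v^3 = 8.7^3 = 658.503
P_betz = 0.5 * rho * A * v^3 * Cp_max
P_betz = 0.5 * 1.177 * 16171.7 * 658.503 * 0.5926
P_betz = 3713779.5 W

3713779.5


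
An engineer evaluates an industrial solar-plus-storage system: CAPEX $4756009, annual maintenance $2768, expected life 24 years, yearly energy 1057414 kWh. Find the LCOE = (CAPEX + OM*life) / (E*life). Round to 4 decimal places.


Total cost = CAPEX + OM * lifetime = 4756009 + 2768 * 24 = 4756009 + 66432 = 4822441
Total generation = annual * lifetime = 1057414 * 24 = 25377936 kWh
LCOE = 4822441 / 25377936
LCOE = 0.1900 $/kWh

0.1900


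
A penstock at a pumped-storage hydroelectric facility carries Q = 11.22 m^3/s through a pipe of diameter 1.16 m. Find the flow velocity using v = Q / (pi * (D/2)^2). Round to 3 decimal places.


Compute pipe cross-sectional area:
  A = pi * (D/2)^2 = pi * (1.16/2)^2 = 1.0568 m^2
Calculate velocity:
  v = Q / A = 11.22 / 1.0568
  v = 10.617 m/s

10.617


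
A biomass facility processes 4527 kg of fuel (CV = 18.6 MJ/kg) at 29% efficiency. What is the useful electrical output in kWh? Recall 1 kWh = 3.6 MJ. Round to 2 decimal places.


Total energy = mass * CV = 4527 * 18.6 = 84202.2 MJ
Useful energy = total * eta = 84202.2 * 0.29 = 24418.64 MJ
Convert to kWh: 24418.64 / 3.6
Useful energy = 6782.96 kWh

6782.96


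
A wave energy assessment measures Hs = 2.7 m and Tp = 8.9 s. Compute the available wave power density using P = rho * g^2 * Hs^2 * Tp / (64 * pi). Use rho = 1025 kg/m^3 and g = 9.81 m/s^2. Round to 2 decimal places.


Apply wave power formula:
  g^2 = 9.81^2 = 96.2361
  Hs^2 = 2.7^2 = 7.29
  Numerator = rho * g^2 * Hs^2 * Tp = 1025 * 96.2361 * 7.29 * 8.9 = 6399991.76
  Denominator = 64 * pi = 201.0619
  P = 6399991.76 / 201.0619 = 31830.95 W/m

31830.95


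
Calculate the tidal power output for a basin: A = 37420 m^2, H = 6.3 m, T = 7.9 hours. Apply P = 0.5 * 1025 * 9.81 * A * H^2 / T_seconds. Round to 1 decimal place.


Convert period to seconds: T = 7.9 * 3600 = 28440.0 s
H^2 = 6.3^2 = 39.69
P = 0.5 * rho * g * A * H^2 / T
P = 0.5 * 1025 * 9.81 * 37420 * 39.69 / 28440.0
P = 262553.7 W

262553.7


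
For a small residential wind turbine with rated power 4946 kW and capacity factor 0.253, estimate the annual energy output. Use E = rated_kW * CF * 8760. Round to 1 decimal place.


Annual energy = rated_kW * capacity_factor * hours_per_year
Given: P_rated = 4946 kW, CF = 0.253, hours = 8760
E = 4946 * 0.253 * 8760
E = 10961720.9 kWh

10961720.9


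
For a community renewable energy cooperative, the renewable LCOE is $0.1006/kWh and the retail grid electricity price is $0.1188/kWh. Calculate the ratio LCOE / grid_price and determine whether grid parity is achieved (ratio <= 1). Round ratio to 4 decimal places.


Compare LCOE to grid price:
  LCOE = $0.1006/kWh, Grid price = $0.1188/kWh
  Ratio = LCOE / grid_price = 0.1006 / 0.1188 = 0.8468
  Grid parity achieved (ratio <= 1)? yes

0.8468


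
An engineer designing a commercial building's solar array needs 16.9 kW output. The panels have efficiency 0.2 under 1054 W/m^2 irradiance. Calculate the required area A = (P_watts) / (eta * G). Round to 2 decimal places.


Convert target power to watts: P = 16.9 * 1000 = 16900.0 W
Compute denominator: eta * G = 0.2 * 1054 = 210.8
Required area A = P / (eta * G) = 16900.0 / 210.8
A = 80.17 m^2

80.17


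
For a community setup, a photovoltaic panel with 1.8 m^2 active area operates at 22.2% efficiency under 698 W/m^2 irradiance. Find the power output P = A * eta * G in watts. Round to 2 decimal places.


Use the solar power formula P = A * eta * G.
Given: A = 1.8 m^2, eta = 0.222, G = 698 W/m^2
P = 1.8 * 0.222 * 698
P = 278.92 W

278.92


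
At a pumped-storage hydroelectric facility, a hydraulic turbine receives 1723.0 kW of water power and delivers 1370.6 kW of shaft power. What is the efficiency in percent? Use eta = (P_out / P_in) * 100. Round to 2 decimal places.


Turbine efficiency = (output power / input power) * 100
eta = (1370.6 / 1723.0) * 100
eta = 79.55%

79.55


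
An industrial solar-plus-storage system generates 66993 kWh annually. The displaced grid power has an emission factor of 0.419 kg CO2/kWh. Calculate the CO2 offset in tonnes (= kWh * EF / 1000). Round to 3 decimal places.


CO2 offset in kg = generation * emission_factor
CO2 offset = 66993 * 0.419 = 28070.07 kg
Convert to tonnes:
  CO2 offset = 28070.07 / 1000 = 28.070 tonnes

28.070


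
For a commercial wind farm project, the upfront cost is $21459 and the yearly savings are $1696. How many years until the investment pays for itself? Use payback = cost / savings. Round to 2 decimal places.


Simple payback period = initial cost / annual savings
Payback = 21459 / 1696
Payback = 12.65 years

12.65
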